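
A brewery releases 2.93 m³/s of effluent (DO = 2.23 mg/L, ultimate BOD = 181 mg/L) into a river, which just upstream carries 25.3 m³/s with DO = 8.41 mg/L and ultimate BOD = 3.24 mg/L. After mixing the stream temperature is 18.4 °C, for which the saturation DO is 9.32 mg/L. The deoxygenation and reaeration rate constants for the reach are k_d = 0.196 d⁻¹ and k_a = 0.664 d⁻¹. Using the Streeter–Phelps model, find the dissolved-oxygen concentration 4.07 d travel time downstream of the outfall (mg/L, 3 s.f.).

DO ≈ 5.73 mg/L

Mixed DO = (25.3×8.41 + 2.93×2.23)/(25.3+2.93) = 219.3/28.23 = 7.769 mg/L.
Mixed L₀ = (25.3×3.24 + 2.93×181)/(28.23) = 612.3/28.23 = 21.69 mg/L.
Initial deficit D₀ = C_s − DO₀ = 9.32 − 7.769 = 1.551 mg/L.
D(4.07) = [0.196×21.69/(0.664−0.196)](e^(−0.196×4.07) − e^(−0.664×4.07)) + 1.551 e^(−0.664×4.07)
= 9.084 × (0.4504 − 0.06704) + 1.551 × 0.06704 = 3.586 mg/L.
DO = 9.32 − 3.586 = 5.734 mg/L.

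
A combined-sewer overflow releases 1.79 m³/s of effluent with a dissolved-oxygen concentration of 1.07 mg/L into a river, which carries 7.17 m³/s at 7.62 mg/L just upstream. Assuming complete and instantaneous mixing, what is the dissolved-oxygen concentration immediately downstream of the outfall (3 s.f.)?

Flow-weighted mixing: C = (Q_r C_r + Q_w C_w)/(Q_r + Q_w)
= (7.17×7.62 + 1.79×1.07)/(7.17 + 1.79) = 56.55/8.960 = 6.311 mg/L.

6.31 mg/L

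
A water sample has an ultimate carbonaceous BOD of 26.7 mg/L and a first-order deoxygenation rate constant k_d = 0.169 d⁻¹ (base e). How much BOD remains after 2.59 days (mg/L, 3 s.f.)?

L_t = L₀ e^(−k_d t) = 26.7 × e^(−0.169×2.59) = 26.7 × 0.6455 = 17.24 mg/L.

L ≈ 17.2 mg/L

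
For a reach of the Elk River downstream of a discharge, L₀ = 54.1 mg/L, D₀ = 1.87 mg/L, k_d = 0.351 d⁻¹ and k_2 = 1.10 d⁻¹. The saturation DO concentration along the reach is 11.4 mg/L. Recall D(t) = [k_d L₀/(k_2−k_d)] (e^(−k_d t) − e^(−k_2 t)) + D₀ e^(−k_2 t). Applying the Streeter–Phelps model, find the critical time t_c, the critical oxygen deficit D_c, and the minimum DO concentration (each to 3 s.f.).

t_c ≈ 1.42 d; D_c ≈ 10.5 mg/L; min DO ≈ 0.923 mg/L

t_c = [1/(k_2−k_d)] ln[(k_2/k_d)(1 − D₀(k_2−k_d)/(k_d L₀))]
= [1/(1.10−0.351)] ln[(1.10/0.351)(1 − 1.87×0.7490/(0.351×54.1))]
= (1/0.7490) ln[3.134 × 0.9262] = 1.335 × ln(2.903) = 1.335 × 1.066 = 1.423 d.
D_c = (k_d/k_2) L₀ e^(−k_d t_c) = (0.351/1.10) × 54.1 × e^(−0.351×1.423) = 0.3191 × 54.1 × 0.6069 = 10.48 mg/L.
Minimum DO = C_s − D_c = 11.4 − 10.48 = 0.9232 mg/L.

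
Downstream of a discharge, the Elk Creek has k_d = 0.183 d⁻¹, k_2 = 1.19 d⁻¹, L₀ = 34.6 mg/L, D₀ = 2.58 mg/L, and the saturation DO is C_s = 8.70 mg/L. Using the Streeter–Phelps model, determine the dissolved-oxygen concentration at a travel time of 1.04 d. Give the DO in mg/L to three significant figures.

DO ≈ 4.58 mg/L

k_d L₀/(k_2−k_d) = 0.183×34.6/(1.19−0.183) = 6.332/1.007 = 6.288 mg/L.
e^(−k_d t) = e^(−0.183×1.040) = 0.8267; e^(−k_2 t) = e^(−1.19×1.040) = 0.2901.
D = 6.288 × (0.8267 − 0.2901) + 2.58 × 0.2901 = 3.374 + 0.7484 = 4.123 mg/L.
DO = C_s − D = 8.70 − 4.123 = 4.577 mg/L.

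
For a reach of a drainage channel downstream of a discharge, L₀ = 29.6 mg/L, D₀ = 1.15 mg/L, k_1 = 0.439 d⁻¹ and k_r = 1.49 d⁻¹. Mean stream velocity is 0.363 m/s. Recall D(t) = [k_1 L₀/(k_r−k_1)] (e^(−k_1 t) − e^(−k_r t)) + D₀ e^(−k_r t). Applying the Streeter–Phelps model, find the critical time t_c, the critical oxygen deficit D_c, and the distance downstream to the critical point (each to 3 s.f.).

t_c ≈ 1.07 d; D_c ≈ 5.45 mg/L; x_c ≈ 33.6 km

At the critical point dD/dt = 0, so k_1 L₀ e^(−k_1 t) = k_r D. Substituting D(t) from the Streeter–Phelps equation and solving for t gives
t_c = ln[(k_r/k_1)(1 − D₀(k_r−k_1)/(k_1 L₀))] / (k_r−k_1).
Here k_r−k_1 = 1.051 d⁻¹ and 1 − D₀(k_r−k_1)/(k_1 L₀) = 1 − 1.15×1.051/(0.439×29.6) = 0.9070, so
t_c = ln(3.394 × 0.9070) / 1.051 = 1.124 / 1.051 = 1.070 d.
L(t_c) = L₀ e^(−k_1 t_c) = 29.6 × 0.6252 = 18.51 mg/L, and at the critical point k_r D_c = k_1 L, so D_c = (0.439/1.49) × 18.51 = 5.453 mg/L.
x_c = v t_c = 0.363 m/s × 1.070 d × 86400 s/d = 33550 m ≈ 33.6 km.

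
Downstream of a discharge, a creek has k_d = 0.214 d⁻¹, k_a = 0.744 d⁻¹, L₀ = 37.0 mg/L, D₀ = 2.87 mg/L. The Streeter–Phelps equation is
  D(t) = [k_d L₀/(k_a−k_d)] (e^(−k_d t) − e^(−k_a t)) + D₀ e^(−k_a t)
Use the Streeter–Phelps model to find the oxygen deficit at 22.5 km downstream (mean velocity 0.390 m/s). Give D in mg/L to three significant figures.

D ≈ 5.61 mg/L

Travel time t = x/v = 22.5 km / (0.390 m/s) = 22500 m / 0.390 m/s = 57690 s = 0.6677 d.
k_d L₀/(k_a−k_d) = 0.214×37.0/(0.744−0.214) = 7.918/0.5300 = 14.94 mg/L.
e^(−k_d t) = e^(−0.214×0.6677) = 0.8668; e^(−k_a t) = e^(−0.744×0.6677) = 0.6085.
D = 14.94 × (0.8668 − 0.6085) + 2.87 × 0.6085 = 3.860 + 1.746 = 5.606 mg/L.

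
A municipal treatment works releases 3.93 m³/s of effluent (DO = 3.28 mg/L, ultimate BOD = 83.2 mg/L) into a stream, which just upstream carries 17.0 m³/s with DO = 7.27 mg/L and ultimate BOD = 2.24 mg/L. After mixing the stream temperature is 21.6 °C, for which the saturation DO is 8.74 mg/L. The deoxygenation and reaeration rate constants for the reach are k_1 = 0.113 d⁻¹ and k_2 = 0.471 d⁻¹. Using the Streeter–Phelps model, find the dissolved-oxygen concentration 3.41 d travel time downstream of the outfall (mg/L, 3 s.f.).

DO ≈ 5.65 mg/L

Mixed DO = (17.0×7.27 + 3.93×3.28)/(17.0+3.93) = 136.5/20.93 = 6.521 mg/L.
Mixed L₀ = (17.0×2.24 + 3.93×83.2)/(20.93) = 365.1/20.93 = 17.44 mg/L.
Initial deficit D₀ = C_s − DO₀ = 8.74 − 6.521 = 2.219 mg/L.
D(3.41) = [0.113×17.44/(0.471−0.113)](e^(−0.113×3.41) − e^(−0.471×3.41)) + 2.219 e^(−0.471×3.41)
= 5.505 × (0.6802 − 0.2007) + 2.219 × 0.2007 = 3.085 mg/L.
DO = 8.74 − 3.085 = 5.655 mg/L.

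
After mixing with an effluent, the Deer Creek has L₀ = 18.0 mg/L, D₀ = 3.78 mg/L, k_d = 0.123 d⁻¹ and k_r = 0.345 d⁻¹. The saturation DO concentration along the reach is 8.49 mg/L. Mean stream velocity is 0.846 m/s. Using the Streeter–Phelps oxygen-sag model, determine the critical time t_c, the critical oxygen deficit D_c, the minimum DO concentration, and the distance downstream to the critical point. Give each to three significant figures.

t_c ≈ 2.50 d; D_c ≈ 4.72 mg/L; min DO ≈ 3.77 mg/L; x_c ≈ 183 km

t_c = [1/(k_r−k_d)] ln[(k_r/k_d)(1 − D₀(k_r−k_d)/(k_d L₀))]
= [1/(0.345−0.123)] ln[(0.345/0.123)(1 − 3.78×0.2220/(0.123×18.0))]
= (1/0.2220) ln[2.805 × 0.6210] = 4.505 × ln(1.742) = 4.505 × 0.5549 = 2.500 d.
D_c = (k_d/k_r) L₀ e^(−k_d t_c) = (0.123/0.345) × 18.0 × e^(−0.123×2.500) = 0.3565 × 18.0 × 0.7353 = 4.719 mg/L.
Minimum DO = C_s − D_c = 8.49 − 4.719 = 3.771 mg/L.
x_c = v t_c = 0.846 m/s × 2.500 d × 86400 s/d = 182700 m ≈ 183 km.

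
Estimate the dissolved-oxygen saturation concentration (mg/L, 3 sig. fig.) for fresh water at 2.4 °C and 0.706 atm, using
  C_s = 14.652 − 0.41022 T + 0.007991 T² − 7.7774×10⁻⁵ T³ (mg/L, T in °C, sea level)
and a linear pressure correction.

C_s ≈ 9.68 mg/L

At sea level: C_s = 14.652 − 0.41022×2.4 + 0.007991×2.4² − 7.7774×10⁻⁵×2.4³ = 13.71 mg/L.
Pressure correction: C_s' = 13.71 × 0.706 = 9.681 mg/L.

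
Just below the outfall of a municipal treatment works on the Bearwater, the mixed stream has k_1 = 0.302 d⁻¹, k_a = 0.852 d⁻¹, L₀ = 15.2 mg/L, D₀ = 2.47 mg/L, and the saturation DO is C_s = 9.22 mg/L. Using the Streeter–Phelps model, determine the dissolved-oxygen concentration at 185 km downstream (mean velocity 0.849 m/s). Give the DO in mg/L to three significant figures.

DO ≈ 6.01 mg/L

Travel time t = x/v = 185 km / (0.849 m/s) = 185000 m / 0.849 m/s = 217900 s = 2.522 d.
k_1 L₀/(k_a−k_1) = 0.302×15.2/(0.852−0.302) = 4.590/0.5500 = 8.346 mg/L.
e^(−k_1 t) = e^(−0.302×2.522) = 0.4669; e^(−k_a t) = e^(−0.852×2.522) = 0.1166.
D = 8.346 × (0.4669 − 0.1166) + 2.47 × 0.1166 = 2.923 + 0.2881 = 3.211 mg/L.
DO = C_s − D = 9.22 − 3.211 = 6.009 mg/L.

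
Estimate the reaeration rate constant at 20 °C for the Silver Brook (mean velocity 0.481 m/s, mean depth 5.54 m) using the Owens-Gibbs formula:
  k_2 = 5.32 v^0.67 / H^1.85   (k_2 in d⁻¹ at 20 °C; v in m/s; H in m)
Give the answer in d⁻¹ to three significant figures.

k_2 ≈ 0.137 d⁻¹

k_2 = 5.32 × 0.481^0.67 / 5.54^1.85 = 5.32 × 0.6124 / 23.74 = 0.1372 d⁻¹.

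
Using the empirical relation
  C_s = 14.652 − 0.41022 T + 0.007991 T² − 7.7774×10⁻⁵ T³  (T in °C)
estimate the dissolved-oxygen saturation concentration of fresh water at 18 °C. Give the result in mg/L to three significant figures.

C_s = 14.652 − 0.41022×18 + 0.007991×18² − 7.7774×10⁻⁵×18³ = 9.404 mg/L.

C_s ≈ 9.40 mg/L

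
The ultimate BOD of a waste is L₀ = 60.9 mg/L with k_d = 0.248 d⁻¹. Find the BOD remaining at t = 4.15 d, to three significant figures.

L ≈ 21.8 mg/L

L_t = L₀ e^(−k_d t) = 60.9 × e^(−0.248×4.15) = 60.9 × 0.3573 = 21.76 mg/L.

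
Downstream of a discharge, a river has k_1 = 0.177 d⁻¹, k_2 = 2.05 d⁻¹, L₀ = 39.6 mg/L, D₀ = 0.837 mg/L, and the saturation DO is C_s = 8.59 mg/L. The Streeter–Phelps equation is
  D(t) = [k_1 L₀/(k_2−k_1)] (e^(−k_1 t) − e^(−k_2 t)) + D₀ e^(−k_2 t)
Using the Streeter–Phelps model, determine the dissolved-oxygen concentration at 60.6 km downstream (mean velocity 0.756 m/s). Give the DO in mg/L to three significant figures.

Travel time t = x/v = 60.6 km / (0.756 m/s) = 60600 m / 0.756 m/s = 80160 s = 0.9278 d.
k_1 L₀/(k_2−k_1) = 0.177×39.6/(2.05−0.177) = 7.009/1.873 = 3.742 mg/L.
e^(−k_1 t) = e^(−0.177×0.9278) = 0.8486; e^(−k_2 t) = e^(−2.05×0.9278) = 0.1493.
D = 3.742 × (0.8486 − 0.1493) + 0.837 × 0.1493 = 2.617 + 0.1249 = 2.742 mg/L.
DO = C_s − D = 8.59 − 2.742 = 5.848 mg/L.

DO ≈ 5.85 mg/L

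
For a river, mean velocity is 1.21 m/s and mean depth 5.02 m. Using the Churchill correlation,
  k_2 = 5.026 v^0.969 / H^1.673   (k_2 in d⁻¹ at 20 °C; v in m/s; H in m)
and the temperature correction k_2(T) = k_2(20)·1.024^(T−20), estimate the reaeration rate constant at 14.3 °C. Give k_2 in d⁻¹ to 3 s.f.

k_2 ≈ 0.355 d⁻¹

k_2(20) = 5.026 × 1.21^0.969 / 5.02^1.673 = 5.026 × 1.203 / 14.87 = 0.4066 d⁻¹.
k_2(14.3) = 0.4066 × 1.024^(14.3−20) = 0.4066 × 0.8736 = 0.3552 d⁻¹.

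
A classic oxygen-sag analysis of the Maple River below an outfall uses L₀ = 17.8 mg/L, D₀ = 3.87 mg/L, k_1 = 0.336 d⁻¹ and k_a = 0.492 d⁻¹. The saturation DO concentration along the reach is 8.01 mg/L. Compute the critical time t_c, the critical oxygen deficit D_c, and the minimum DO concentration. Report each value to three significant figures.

At the critical point dD/dt = 0, so k_1 L₀ e^(−k_1 t) = k_a D. Substituting D(t) from the Streeter–Phelps equation and solving for t gives
t_c = ln[(k_a/k_1)(1 − D₀(k_a−k_1)/(k_1 L₀))] / (k_a−k_1).
Here k_a−k_1 = 0.1560 d⁻¹ and 1 − D₀(k_a−k_1)/(k_1 L₀) = 1 − 3.87×0.1560/(0.336×17.8) = 0.8991, so
t_c = ln(1.464 × 0.8991) / 0.1560 = 0.2750 / 0.1560 = 1.763 d.
D_c = (k_1/k_a) L₀ e^(−k_1 t_c) = (0.336/0.492) × 17.8 × e^(−0.336×1.763) = 0.6829 × 17.8 × 0.5531 = 6.724 mg/L.
Minimum DO = C_s − D_c = 8.01 − 6.724 = 1.286 mg/L.

t_c ≈ 1.76 d; D_c ≈ 6.72 mg/L; min DO ≈ 1.29 mg/L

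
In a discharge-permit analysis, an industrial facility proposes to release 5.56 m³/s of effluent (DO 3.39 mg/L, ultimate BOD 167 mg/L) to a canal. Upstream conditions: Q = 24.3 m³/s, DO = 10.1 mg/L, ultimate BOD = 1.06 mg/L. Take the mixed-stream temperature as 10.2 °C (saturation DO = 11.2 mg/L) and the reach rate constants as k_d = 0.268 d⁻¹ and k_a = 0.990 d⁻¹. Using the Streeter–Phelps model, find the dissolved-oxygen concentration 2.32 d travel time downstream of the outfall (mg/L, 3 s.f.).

Mixed DO = (24.3×10.1 + 5.56×3.39)/(24.3+5.56) = 264.3/29.86 = 8.851 mg/L.
Mixed L₀ = (24.3×1.06 + 5.56×167)/(29.86) = 954.3/29.86 = 31.96 mg/L.
Initial deficit D₀ = C_s − DO₀ = 11.2 − 8.851 = 2.349 mg/L.
D(2.32) = [0.268×31.96/(0.990−0.268)](e^(−0.268×2.32) − e^(−0.990×2.32)) + 2.349 e^(−0.990×2.32)
= 11.86 × (0.5370 − 0.1006) + 2.349 × 0.1006 = 5.413 mg/L.
DO = 11.2 − 5.413 = 5.787 mg/L.

DO ≈ 5.79 mg/L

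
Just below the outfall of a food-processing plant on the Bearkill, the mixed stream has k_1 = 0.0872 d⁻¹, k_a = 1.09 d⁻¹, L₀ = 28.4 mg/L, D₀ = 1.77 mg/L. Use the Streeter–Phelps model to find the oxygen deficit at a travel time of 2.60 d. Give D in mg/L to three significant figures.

D ≈ 1.93 mg/L

k_1 L₀/(k_a−k_1) = 0.0872×28.4/(1.09−0.0872) = 2.476/1.003 = 2.470 mg/L.
e^(−k_1 t) = e^(−0.0872×2.600) = 0.7971; e^(−k_a t) = e^(−1.09×2.600) = 0.05878.
D = 2.470 × (0.7971 − 0.05878) + 1.77 × 0.05878 = 1.823 + 0.1040 = 1.927 mg/L.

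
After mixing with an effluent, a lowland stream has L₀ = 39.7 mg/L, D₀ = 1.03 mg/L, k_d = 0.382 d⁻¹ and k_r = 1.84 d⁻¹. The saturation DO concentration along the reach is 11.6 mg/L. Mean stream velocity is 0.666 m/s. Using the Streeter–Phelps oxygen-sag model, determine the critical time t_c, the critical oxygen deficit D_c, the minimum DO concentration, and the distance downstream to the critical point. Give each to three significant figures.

t_c ≈ 1.01 d; D_c ≈ 5.61 mg/L; min DO ≈ 5.99 mg/L; x_c ≈ 57.9 km

At the critical point dD/dt = 0, so k_d L₀ e^(−k_d t) = k_r D. Substituting D(t) from the Streeter–Phelps equation and solving for t gives
t_c = ln[(k_r/k_d)(1 − D₀(k_r−k_d)/(k_d L₀))] / (k_r−k_d).
Here k_r−k_d = 1.458 d⁻¹ and 1 − D₀(k_r−k_d)/(k_d L₀) = 1 − 1.03×1.458/(0.382×39.7) = 0.9010, so
t_c = ln(4.817 × 0.9010) / 1.458 = 1.468 / 1.458 = 1.007 d.
L(t_c) = L₀ e^(−k_d t_c) = 39.7 × 0.6807 = 27.03 mg/L, and at the critical point k_r D_c = k_d L, so D_c = (0.382/1.84) × 27.03 = 5.611 mg/L.
Minimum DO = C_s − D_c = 11.6 − 5.611 = 5.989 mg/L.
x_c = v t_c = 0.666 m/s × 1.007 d × 86400 s/d = 57930 m ≈ 57.9 km.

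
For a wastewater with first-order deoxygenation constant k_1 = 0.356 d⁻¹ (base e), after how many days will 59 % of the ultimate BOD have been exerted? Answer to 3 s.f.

y/L₀ = 1 − e^(−k_1 t) = 0.59 ⇒ e^(−k_1 t) = 0.410
t = −ln(0.410) / 0.356 = 0.8916 / 0.356 = 2.504 d.

t ≈ 2.50 d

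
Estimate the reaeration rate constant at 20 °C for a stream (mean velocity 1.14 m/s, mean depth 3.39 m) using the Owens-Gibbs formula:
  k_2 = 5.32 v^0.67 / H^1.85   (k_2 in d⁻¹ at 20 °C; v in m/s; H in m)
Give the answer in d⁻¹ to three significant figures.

k_2 = 5.32 × 1.14^0.67 / 3.39^1.85 = 5.32 × 1.092 / 9.569 = 0.6070 d⁻¹.

k_2 ≈ 0.607 d⁻¹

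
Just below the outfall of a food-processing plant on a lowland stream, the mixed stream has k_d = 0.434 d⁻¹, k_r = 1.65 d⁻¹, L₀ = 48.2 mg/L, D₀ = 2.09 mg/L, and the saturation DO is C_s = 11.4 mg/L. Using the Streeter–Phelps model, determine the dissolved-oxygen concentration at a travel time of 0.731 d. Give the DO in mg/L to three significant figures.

DO ≈ 3.40 mg/L

k_d L₀/(k_r−k_d) = 0.434×48.2/(1.65−0.434) = 20.92/1.216 = 17.20 mg/L.
e^(−k_d t) = e^(−0.434×0.7310) = 0.7281; e^(−k_r t) = e^(−1.65×0.7310) = 0.2993.
D = 17.20 × (0.7281 − 0.2993) + 2.09 × 0.2993 = 7.377 + 0.6256 = 8.002 mg/L.
DO = C_s − D = 11.4 − 8.002 = 3.398 mg/L.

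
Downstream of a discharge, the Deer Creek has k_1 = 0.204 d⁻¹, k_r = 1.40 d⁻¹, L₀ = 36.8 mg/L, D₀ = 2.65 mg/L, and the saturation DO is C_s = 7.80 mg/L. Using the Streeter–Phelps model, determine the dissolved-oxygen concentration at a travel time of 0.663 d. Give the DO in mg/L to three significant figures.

k_1 L₀/(k_r−k_1) = 0.204×36.8/(1.40−0.204) = 7.507/1.196 = 6.277 mg/L.
e^(−k_1 t) = e^(−0.204×0.6630) = 0.8735; e^(−k_r t) = e^(−1.40×0.6630) = 0.3953.
D = 6.277 × (0.8735 − 0.3953) + 2.65 × 0.3953 = 3.002 + 1.047 = 4.049 mg/L.
DO = C_s − D = 7.80 − 4.049 = 3.751 mg/L.

DO ≈ 3.75 mg/L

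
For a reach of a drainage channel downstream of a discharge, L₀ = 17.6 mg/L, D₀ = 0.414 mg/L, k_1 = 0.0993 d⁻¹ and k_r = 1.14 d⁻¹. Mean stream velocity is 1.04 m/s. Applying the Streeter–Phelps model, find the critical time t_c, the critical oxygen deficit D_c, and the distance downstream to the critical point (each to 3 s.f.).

With k_r/k_1 = 11.48 and 1 − D₀(k_r−k_1)/(k_1 L₀) = 0.7535,
t_c = ln(11.48 × 0.7535) / (1.14 − 0.0993) = ln(8.650) / 1.041 = 2.158/1.041 = 2.073 d.
L(t_c) = L₀ e^(−k_1 t_c) = 17.6 × 0.8139 = 14.33 mg/L, and at the critical point k_r D_c = k_1 L, so D_c = (0.0993/1.14) × 14.33 = 1.248 mg/L.
x_c = v t_c = 1.04 m/s × 2.073 d × 86400 s/d = 186300 m ≈ 186 km.

t_c ≈ 2.07 d; D_c ≈ 1.25 mg/L; x_c ≈ 186 km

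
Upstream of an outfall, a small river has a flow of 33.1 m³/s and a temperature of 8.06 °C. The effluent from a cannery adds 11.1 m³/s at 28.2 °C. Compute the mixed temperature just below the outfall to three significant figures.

13.1 °C

Flow-weighted mixing: C = (Q_r C_r + Q_w C_w)/(Q_r + Q_w)
= (33.1×8.06 + 11.1×28.2)/(33.1 + 11.1) = 579.8/44.20 = 13.12 °C.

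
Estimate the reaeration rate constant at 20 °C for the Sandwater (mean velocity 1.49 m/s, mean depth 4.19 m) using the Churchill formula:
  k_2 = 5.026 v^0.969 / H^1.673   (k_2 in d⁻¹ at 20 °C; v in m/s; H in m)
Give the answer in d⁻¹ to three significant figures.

k_2 = 5.026 × 1.49^0.969 / 4.19^1.673 = 5.026 × 1.472 / 10.99 = 0.6731 d⁻¹.

k_2 ≈ 0.673 d⁻¹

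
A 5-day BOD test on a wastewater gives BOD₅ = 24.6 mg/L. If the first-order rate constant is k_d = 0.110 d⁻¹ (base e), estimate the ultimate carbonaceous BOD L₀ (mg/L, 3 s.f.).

BOD₅ = L₀(1 − e^(−5k_d)) ⇒ L₀ = BOD₅ / (1 − e^(−5×0.110))
= 24.6 / (1 − 0.5769) = 24.6 / 0.4231 = 58.15 mg/L.

L₀ ≈ 58.1 mg/L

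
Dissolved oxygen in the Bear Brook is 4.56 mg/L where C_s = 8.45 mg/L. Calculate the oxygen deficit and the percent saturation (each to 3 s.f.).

D ≈ 3.89 mg/L; 54.0 % saturation

D = C_s − C = 8.45 − 4.56 = 3.89 mg/L.
% saturation = 4.56/8.45 × 100 = 54.0 %.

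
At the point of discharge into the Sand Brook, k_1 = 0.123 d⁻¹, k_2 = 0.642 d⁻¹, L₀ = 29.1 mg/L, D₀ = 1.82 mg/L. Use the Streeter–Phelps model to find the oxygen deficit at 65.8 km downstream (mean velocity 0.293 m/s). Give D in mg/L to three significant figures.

D ≈ 4.05 mg/L

Travel time t = x/v = 65.8 km / (0.293 m/s) = 65800 m / 0.293 m/s = 224600 s = 2.599 d.
k_1 L₀/(k_2−k_1) = 0.123×29.1/(0.642−0.123) = 3.579/0.5190 = 6.897 mg/L.
e^(−k_1 t) = e^(−0.123×2.599) = 0.7264; e^(−k_2 t) = e^(−0.642×2.599) = 0.1885.
D = 6.897 × (0.7264 − 0.1885) + 1.82 × 0.1885 = 3.709 + 0.3431 = 4.053 mg/L.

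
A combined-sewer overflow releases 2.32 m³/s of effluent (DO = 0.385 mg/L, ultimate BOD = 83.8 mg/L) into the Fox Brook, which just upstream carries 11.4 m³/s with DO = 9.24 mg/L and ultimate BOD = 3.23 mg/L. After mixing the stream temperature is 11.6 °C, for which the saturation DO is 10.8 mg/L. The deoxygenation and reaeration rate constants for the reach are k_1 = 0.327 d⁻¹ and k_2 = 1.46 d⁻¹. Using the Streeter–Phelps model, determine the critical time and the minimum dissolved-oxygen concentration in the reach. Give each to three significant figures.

Mixed DO = (11.4×9.24 + 2.32×0.385)/(11.4+2.32) = 106.2/13.72 = 7.743 mg/L.
Mixed L₀ = (11.4×3.23 + 2.32×83.8)/(13.72) = 231.2/13.72 = 16.85 mg/L.
Initial deficit D₀ = C_s − DO₀ = 10.8 − 7.743 = 3.057 mg/L.
t_c = (1/1.133) ln[(1.46/0.327)(1 − 3.057×1.133/(0.327×16.85))] = 0.8826 × ln(1.659) = 0.4466 d.
D_c = (0.327/1.46) × 16.85 × e^(−0.327×0.4466) = 0.2240 × 16.85 × 0.8641 = 3.262 mg/L.
Minimum DO = 10.8 − 3.262 = 7.538 mg/L.

t_c ≈ 0.447 d; minimum DO ≈ 7.54 mg/L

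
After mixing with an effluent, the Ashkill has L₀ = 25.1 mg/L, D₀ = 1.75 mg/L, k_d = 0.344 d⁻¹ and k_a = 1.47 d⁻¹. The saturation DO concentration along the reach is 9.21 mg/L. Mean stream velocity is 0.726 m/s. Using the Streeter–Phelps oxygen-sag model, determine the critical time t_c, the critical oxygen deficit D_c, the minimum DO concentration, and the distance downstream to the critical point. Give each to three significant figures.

At the critical point dD/dt = 0, so k_d L₀ e^(−k_d t) = k_a D. Substituting D(t) from the Streeter–Phelps equation and solving for t gives
t_c = ln[(k_a/k_d)(1 − D₀(k_a−k_d)/(k_d L₀))] / (k_a−k_d).
Here k_a−k_d = 1.126 d⁻¹ and 1 − D₀(k_a−k_d)/(k_d L₀) = 1 − 1.75×1.126/(0.344×25.1) = 0.7718, so
t_c = ln(4.273 × 0.7718) / 1.126 = 1.193 / 1.126 = 1.060 d.
D_c = (k_d/k_a) L₀ e^(−k_d t_c) = (0.344/1.47) × 25.1 × e^(−0.344×1.060) = 0.2340 × 25.1 × 0.6945 = 4.079 mg/L.
Minimum DO = C_s − D_c = 9.21 − 4.079 = 5.131 mg/L.
x_c = v t_c = 0.726 m/s × 1.060 d × 86400 s/d = 66480 m ≈ 66.5 km.

t_c ≈ 1.06 d; D_c ≈ 4.08 mg/L; min DO ≈ 5.13 mg/L; x_c ≈ 66.5 km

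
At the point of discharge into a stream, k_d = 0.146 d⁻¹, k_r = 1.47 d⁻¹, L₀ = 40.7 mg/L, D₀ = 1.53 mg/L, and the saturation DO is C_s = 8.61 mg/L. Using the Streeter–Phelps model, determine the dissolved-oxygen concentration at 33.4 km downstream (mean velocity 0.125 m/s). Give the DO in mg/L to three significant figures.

Travel time t = x/v = 33.4 km / (0.125 m/s) = 33400 m / 0.125 m/s = 267200 s = 3.093 d.
k_d L₀/(k_r−k_d) = 0.146×40.7/(1.47−0.146) = 5.942/1.324 = 4.488 mg/L.
e^(−k_d t) = e^(−0.146×3.093) = 0.6367; e^(−k_r t) = e^(−1.47×3.093) = 0.01061.
D = 4.488 × (0.6367 − 0.01061) + 1.53 × 0.01061 = 2.810 + 0.01623 = 2.826 mg/L.
DO = C_s − D = 8.61 − 2.826 = 5.784 mg/L.

DO ≈ 5.78 mg/L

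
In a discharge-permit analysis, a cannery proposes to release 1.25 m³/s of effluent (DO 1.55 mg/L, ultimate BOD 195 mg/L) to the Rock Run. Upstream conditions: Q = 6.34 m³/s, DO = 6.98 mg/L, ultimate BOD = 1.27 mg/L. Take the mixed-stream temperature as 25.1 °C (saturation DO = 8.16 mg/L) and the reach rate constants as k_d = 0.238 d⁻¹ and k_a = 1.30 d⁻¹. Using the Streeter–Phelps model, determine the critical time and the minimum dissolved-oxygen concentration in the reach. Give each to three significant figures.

Mixed DO = (6.34×6.98 + 1.25×1.55)/(6.34+1.25) = 46.19/7.590 = 6.086 mg/L.
Mixed L₀ = (6.34×1.27 + 1.25×195)/(7.590) = 251.8/7.590 = 33.18 mg/L.
Initial deficit D₀ = C_s − DO₀ = 8.16 − 6.086 = 2.074 mg/L.
t_c = (1/1.062) ln[(1.30/0.238)(1 − 2.074×1.062/(0.238×33.18))] = 0.9416 × ln(3.938) = 1.291 d.
D_c = (0.238/1.30) × 33.18 × e^(−0.238×1.291) = 0.1831 × 33.18 × 0.7355 = 4.467 mg/L.
Minimum DO = 8.16 − 4.467 = 3.693 mg/L.

t_c ≈ 1.29 d; minimum DO ≈ 3.69 mg/L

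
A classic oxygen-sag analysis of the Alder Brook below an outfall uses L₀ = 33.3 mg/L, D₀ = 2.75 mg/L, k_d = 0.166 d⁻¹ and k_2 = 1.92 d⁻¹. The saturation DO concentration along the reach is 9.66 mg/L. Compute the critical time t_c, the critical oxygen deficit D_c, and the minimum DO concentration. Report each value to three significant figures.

With k_2/k_d = 11.57 and 1 − D₀(k_2−k_d)/(k_d L₀) = 0.1274,
t_c = ln(11.57 × 0.1274) / (1.92 − 0.166) = ln(1.474) / 1.754 = 0.3878/1.754 = 0.2211 d.
L(t_c) = L₀ e^(−k_d t_c) = 33.3 × 0.9640 = 32.10 mg/L, and at the critical point k_2 D_c = k_d L, so D_c = (0.166/1.92) × 32.10 = 2.775 mg/L.
Minimum DO = C_s − D_c = 9.66 − 2.775 = 6.885 mg/L.

t_c ≈ 0.221 d; D_c ≈ 2.78 mg/L; min DO ≈ 6.88 mg/L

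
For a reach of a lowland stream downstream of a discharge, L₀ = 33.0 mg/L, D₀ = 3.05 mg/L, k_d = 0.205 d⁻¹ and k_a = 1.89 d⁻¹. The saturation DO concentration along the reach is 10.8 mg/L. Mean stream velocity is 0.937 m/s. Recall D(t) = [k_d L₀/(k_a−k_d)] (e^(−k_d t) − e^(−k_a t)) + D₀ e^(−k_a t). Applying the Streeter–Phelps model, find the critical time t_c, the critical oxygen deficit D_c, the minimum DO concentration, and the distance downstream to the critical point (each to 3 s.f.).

At the critical point dD/dt = 0, so k_d L₀ e^(−k_d t) = k_a D. Substituting D(t) from the Streeter–Phelps equation and solving for t gives
t_c = ln[(k_a/k_d)(1 − D₀(k_a−k_d)/(k_d L₀))] / (k_a−k_d).
Here k_a−k_d = 1.685 d⁻¹ and 1 − D₀(k_a−k_d)/(k_d L₀) = 1 − 3.05×1.685/(0.205×33.0) = 0.2403, so
t_c = ln(9.220 × 0.2403) / 1.685 = 0.7955 / 1.685 = 0.4721 d.
D_c = (k_d/k_a) L₀ e^(−k_d t_c) = (0.205/1.89) × 33.0 × e^(−0.205×0.4721) = 0.1085 × 33.0 × 0.9078 = 3.249 mg/L.
Minimum DO = C_s − D_c = 10.8 − 3.249 = 7.551 mg/L.
x_c = v t_c = 0.937 m/s × 0.4721 d × 86400 s/d = 38220 m ≈ 38.2 km.

t_c ≈ 0.472 d; D_c ≈ 3.25 mg/L; min DO ≈ 7.55 mg/L; x_c ≈ 38.2 km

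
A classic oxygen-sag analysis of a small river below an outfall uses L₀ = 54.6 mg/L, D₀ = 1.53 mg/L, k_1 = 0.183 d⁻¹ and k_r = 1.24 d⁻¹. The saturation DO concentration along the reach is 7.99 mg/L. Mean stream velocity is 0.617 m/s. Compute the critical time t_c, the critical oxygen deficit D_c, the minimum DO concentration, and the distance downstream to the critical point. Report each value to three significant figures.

With k_r/k_1 = 6.776 and 1 − D₀(k_r−k_1)/(k_1 L₀) = 0.8381,
t_c = ln(6.776 × 0.8381) / (1.24 − 0.183) = ln(5.679) / 1.057 = 1.737/1.057 = 1.643 d.
L(t_c) = L₀ e^(−k_1 t_c) = 54.6 × 0.7403 = 40.42 mg/L, and at the critical point k_r D_c = k_1 L, so D_c = (0.183/1.24) × 40.42 = 5.965 mg/L.
Minimum DO = C_s − D_c = 7.99 − 5.965 = 2.025 mg/L.
x_c = v t_c = 0.617 m/s × 1.643 d × 86400 s/d = 87590 m ≈ 87.6 km.

t_c ≈ 1.64 d; D_c ≈ 5.97 mg/L; min DO ≈ 2.02 mg/L; x_c ≈ 87.6 km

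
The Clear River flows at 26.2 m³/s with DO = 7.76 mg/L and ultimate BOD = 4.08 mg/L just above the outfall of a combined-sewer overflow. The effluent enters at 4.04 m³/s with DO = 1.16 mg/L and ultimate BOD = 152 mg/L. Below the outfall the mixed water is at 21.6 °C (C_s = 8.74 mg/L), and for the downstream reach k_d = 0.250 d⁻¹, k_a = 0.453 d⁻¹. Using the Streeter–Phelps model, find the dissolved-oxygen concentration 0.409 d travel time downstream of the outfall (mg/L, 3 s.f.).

DO ≈ 5.08 mg/L

Mixed DO = (26.2×7.76 + 4.04×1.16)/(26.2+4.04) = 208.0/30.24 = 6.878 mg/L.
Mixed L₀ = (26.2×4.08 + 4.04×152)/(30.24) = 721.0/30.24 = 23.84 mg/L.
Initial deficit D₀ = C_s − DO₀ = 8.74 − 6.878 = 1.862 mg/L.
D(0.409) = [0.250×23.84/(0.453−0.250)](e^(−0.250×0.409) − e^(−0.453×0.409)) + 1.862 e^(−0.453×0.409)
= 29.36 × (0.9028 − 0.8309) + 1.862 × 0.8309 = 3.659 mg/L.
DO = 8.74 − 3.659 = 5.081 mg/L.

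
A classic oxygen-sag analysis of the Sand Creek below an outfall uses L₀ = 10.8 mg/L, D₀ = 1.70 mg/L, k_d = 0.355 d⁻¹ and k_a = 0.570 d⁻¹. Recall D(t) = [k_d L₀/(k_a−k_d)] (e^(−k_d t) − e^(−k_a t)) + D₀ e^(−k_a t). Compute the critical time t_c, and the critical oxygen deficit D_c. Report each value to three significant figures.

At the critical point dD/dt = 0, so k_d L₀ e^(−k_d t) = k_a D. Substituting D(t) from the Streeter–Phelps equation and solving for t gives
t_c = ln[(k_a/k_d)(1 − D₀(k_a−k_d)/(k_d L₀))] / (k_a−k_d).
Here k_a−k_d = 0.2150 d⁻¹ and 1 − D₀(k_a−k_d)/(k_d L₀) = 1 − 1.70×0.2150/(0.355×10.8) = 0.9047, so
t_c = ln(1.606 × 0.9047) / 0.2150 = 0.3733 / 0.2150 = 1.736 d.
L(t_c) = L₀ e^(−k_d t_c) = 10.8 × 0.5399 = 5.831 mg/L, and at the critical point k_a D_c = k_d L, so D_c = (0.355/0.570) × 5.831 = 3.631 mg/L.

t_c ≈ 1.74 d; D_c ≈ 3.63 mg/L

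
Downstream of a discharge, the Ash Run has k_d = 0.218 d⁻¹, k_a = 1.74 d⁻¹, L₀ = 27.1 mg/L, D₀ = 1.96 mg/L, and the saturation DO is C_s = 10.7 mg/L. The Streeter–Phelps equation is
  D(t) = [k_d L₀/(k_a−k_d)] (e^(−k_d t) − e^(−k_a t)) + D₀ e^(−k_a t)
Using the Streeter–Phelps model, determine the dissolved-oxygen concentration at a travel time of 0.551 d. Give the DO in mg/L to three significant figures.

DO ≈ 7.99 mg/L

k_d L₀/(k_a−k_d) = 0.218×27.1/(1.74−0.218) = 5.908/1.522 = 3.882 mg/L.
e^(−k_d t) = e^(−0.218×0.5510) = 0.8868; e^(−k_a t) = e^(−1.74×0.5510) = 0.3834.
D = 3.882 × (0.8868 − 0.3834) + 1.96 × 0.3834 = 1.954 + 0.7514 = 2.706 mg/L.
DO = C_s − D = 10.7 − 2.706 = 7.994 mg/L.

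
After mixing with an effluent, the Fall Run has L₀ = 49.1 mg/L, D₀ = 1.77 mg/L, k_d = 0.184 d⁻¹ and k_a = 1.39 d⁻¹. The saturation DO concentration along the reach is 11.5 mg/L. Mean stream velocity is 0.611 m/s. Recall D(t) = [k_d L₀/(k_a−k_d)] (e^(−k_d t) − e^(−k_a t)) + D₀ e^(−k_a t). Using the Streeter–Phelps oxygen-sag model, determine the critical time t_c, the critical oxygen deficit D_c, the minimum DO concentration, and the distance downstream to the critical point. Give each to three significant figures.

t_c ≈ 1.45 d; D_c ≈ 4.97 mg/L; min DO ≈ 6.53 mg/L; x_c ≈ 76.7 km

With k_a/k_d = 7.554 and 1 − D₀(k_a−k_d)/(k_d L₀) = 0.7637,
t_c = ln(7.554 × 0.7637) / (1.39 − 0.184) = ln(5.769) / 1.206 = 1.753/1.206 = 1.453 d.
D_c = (k_d/k_a) L₀ e^(−k_d t_c) = (0.184/1.39) × 49.1 × e^(−0.184×1.453) = 0.1324 × 49.1 × 0.7654 = 4.975 mg/L.
Minimum DO = C_s − D_c = 11.5 − 4.975 = 6.525 mg/L.
x_c = v t_c = 0.611 m/s × 1.453 d × 86400 s/d = 76720 m ≈ 76.7 km.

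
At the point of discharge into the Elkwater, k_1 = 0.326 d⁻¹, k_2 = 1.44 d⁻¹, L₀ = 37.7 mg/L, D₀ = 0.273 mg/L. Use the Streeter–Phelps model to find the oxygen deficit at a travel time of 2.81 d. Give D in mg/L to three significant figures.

D ≈ 4.23 mg/L

k_1 L₀/(k_2−k_1) = 0.326×37.7/(1.44−0.326) = 12.29/1.114 = 11.03 mg/L.
e^(−k_1 t) = e^(−0.326×2.810) = 0.4001; e^(−k_2 t) = e^(−1.44×2.810) = 0.01749.
D = 11.03 × (0.4001 − 0.01749) + 0.273 × 0.01749 = 4.221 + 0.004773 = 4.226 mg/L.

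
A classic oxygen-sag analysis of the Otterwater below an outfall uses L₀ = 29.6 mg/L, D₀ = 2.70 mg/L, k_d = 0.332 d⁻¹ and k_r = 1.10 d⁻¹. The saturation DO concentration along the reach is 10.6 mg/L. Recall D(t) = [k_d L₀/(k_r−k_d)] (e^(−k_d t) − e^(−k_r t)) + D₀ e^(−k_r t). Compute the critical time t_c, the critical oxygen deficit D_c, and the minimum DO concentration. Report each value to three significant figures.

At the critical point dD/dt = 0, so k_d L₀ e^(−k_d t) = k_r D. Substituting D(t) from the Streeter–Phelps equation and solving for t gives
t_c = ln[(k_r/k_d)(1 − D₀(k_r−k_d)/(k_d L₀))] / (k_r−k_d).
Here k_r−k_d = 0.7680 d⁻¹ and 1 − D₀(k_r−k_d)/(k_d L₀) = 1 − 2.70×0.7680/(0.332×29.6) = 0.7890, so
t_c = ln(3.313 × 0.7890) / 0.7680 = 0.9609 / 0.7680 = 1.251 d.
L(t_c) = L₀ e^(−k_d t_c) = 29.6 × 0.6601 = 19.54 mg/L, and at the critical point k_r D_c = k_d L, so D_c = (0.332/1.10) × 19.54 = 5.897 mg/L.
Minimum DO = C_s − D_c = 10.6 − 5.897 = 4.703 mg/L.

t_c ≈ 1.25 d; D_c ≈ 5.90 mg/L; min DO ≈ 4.70 mg/L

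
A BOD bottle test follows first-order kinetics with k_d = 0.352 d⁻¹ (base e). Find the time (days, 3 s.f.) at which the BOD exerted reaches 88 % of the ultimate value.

t ≈ 6.02 d

y/L₀ = 1 − e^(−k_d t) = 0.88 ⇒ e^(−k_d t) = 0.120
t = −ln(0.120) / 0.352 = 2.120 / 0.352 = 6.023 d.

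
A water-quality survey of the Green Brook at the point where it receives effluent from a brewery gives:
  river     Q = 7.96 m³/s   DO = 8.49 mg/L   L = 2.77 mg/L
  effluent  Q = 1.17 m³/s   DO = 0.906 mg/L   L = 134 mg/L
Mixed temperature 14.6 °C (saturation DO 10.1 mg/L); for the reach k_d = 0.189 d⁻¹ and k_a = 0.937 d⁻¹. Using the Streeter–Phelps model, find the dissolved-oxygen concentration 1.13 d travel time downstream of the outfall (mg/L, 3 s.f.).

DO ≈ 6.92 mg/L

Mixed DO = (7.96×8.49 + 1.17×0.906)/(7.96+1.17) = 68.64/9.130 = 7.518 mg/L.
Mixed L₀ = (7.96×2.77 + 1.17×134)/(9.130) = 178.8/9.130 = 19.59 mg/L.
Initial deficit D₀ = C_s − DO₀ = 10.1 − 7.518 = 2.582 mg/L.
D(1.13) = [0.189×19.59/(0.937−0.189)](e^(−0.189×1.13) − e^(−0.937×1.13)) + 2.582 e^(−0.937×1.13)
= 4.949 × (0.8077 − 0.3469) + 2.582 × 0.3469 = 3.176 mg/L.
DO = 10.1 − 3.176 = 6.924 mg/L.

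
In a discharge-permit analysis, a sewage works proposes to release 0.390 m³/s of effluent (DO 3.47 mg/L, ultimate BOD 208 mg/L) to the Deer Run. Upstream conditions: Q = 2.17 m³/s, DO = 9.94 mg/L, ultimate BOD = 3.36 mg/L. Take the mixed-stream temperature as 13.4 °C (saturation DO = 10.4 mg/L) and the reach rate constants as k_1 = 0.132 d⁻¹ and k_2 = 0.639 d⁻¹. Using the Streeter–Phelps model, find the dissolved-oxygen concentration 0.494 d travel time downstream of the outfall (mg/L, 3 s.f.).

DO ≈ 7.48 mg/L

Mixed DO = (2.17×9.94 + 0.390×3.47)/(2.17+0.390) = 22.92/2.560 = 8.954 mg/L.
Mixed L₀ = (2.17×3.36 + 0.390×208)/(2.560) = 88.41/2.560 = 34.54 mg/L.
Initial deficit D₀ = C_s − DO₀ = 10.4 − 8.954 = 1.446 mg/L.
D(0.494) = [0.132×34.54/(0.639−0.132)](e^(−0.132×0.494) − e^(−0.639×0.494)) + 1.446 e^(−0.639×0.494)
= 8.992 × (0.9369 − 0.7293) + 1.446 × 0.7293 = 2.921 mg/L.
DO = 10.4 − 2.921 = 7.479 mg/L.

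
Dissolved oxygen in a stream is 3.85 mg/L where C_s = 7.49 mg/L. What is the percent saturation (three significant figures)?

51.4 % saturation

% saturation = C/C_s × 100 = 3.85/7.49 × 100 = 51.4 %.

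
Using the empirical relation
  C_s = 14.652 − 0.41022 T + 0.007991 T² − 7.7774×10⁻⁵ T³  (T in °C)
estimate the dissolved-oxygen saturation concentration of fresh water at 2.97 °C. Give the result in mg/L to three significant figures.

C_s ≈ 13.5 mg/L

C_s = 14.652 − 0.41022×2.97 + 0.007991×2.97² − 7.7774×10⁻⁵×2.97³ = 13.50 mg/L.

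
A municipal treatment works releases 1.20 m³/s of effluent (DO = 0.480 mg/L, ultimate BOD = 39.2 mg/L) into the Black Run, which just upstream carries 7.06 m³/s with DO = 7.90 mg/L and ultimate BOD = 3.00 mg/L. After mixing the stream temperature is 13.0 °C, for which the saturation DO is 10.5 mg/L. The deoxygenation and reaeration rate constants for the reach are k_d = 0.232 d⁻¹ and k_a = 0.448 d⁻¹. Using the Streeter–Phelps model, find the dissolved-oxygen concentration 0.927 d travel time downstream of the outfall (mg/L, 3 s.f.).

Mixed DO = (7.06×7.90 + 1.20×0.480)/(7.06+1.20) = 56.35/8.260 = 6.822 mg/L.
Mixed L₀ = (7.06×3.00 + 1.20×39.2)/(8.260) = 68.22/8.260 = 8.259 mg/L.
Initial deficit D₀ = C_s − DO₀ = 10.5 − 6.822 = 3.678 mg/L.
D(0.927) = [0.232×8.259/(0.448−0.232)](e^(−0.232×0.927) − e^(−0.448×0.927)) + 3.678 e^(−0.448×0.927)
= 8.871 × (0.8065 − 0.6601) + 3.678 × 0.6601 = 3.726 mg/L.
DO = 10.5 − 3.726 = 6.774 mg/L.

DO ≈ 6.77 mg/L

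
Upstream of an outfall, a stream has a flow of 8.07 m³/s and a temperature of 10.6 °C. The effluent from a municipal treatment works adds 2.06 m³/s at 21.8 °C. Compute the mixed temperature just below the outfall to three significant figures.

12.9 °C

Flow-weighted mixing: C = (Q_r C_r + Q_w C_w)/(Q_r + Q_w)
= (8.07×10.6 + 2.06×21.8)/(8.07 + 2.06) = 130.4/10.13 = 12.88 °C.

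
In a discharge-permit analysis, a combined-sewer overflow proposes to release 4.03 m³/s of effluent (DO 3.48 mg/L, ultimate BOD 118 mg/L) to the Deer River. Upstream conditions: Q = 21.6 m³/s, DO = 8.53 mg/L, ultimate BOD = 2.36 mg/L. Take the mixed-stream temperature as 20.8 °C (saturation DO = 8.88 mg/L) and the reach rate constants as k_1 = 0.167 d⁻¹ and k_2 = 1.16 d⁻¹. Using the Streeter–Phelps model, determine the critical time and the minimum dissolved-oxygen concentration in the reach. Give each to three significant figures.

t_c ≈ 1.55 d; minimum DO ≈ 6.60 mg/L

Mixed DO = (21.6×8.53 + 4.03×3.48)/(21.6+4.03) = 198.3/25.63 = 7.736 mg/L.
Mixed L₀ = (21.6×2.36 + 4.03×118)/(25.63) = 526.5/25.63 = 20.54 mg/L.
Initial deficit D₀ = C_s − DO₀ = 8.88 − 7.736 = 1.144 mg/L.
t_c = (1/0.9930) ln[(1.16/0.167)(1 − 1.144×0.9930/(0.167×20.54))] = 1.007 × ln(4.646) = 1.547 d.
D_c = (0.167/1.16) × 20.54 × e^(−0.167×1.547) = 0.1440 × 20.54 × 0.7723 = 2.284 mg/L.
Minimum DO = 8.88 − 2.284 = 6.596 mg/L.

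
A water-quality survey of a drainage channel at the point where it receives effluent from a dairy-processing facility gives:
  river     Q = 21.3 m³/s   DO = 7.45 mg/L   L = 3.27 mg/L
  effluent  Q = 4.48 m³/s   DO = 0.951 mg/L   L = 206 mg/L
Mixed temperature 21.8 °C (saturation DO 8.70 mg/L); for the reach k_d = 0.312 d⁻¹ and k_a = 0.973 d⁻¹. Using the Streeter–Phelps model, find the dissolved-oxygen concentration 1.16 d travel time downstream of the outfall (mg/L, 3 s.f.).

Mixed DO = (21.3×7.45 + 4.48×0.951)/(21.3+4.48) = 162.9/25.78 = 6.321 mg/L.
Mixed L₀ = (21.3×3.27 + 4.48×206)/(25.78) = 992.5/25.78 = 38.50 mg/L.
Initial deficit D₀ = C_s − DO₀ = 8.70 − 6.321 = 2.379 mg/L.
D(1.16) = [0.312×38.50/(0.973−0.312)](e^(−0.312×1.16) − e^(−0.973×1.16)) + 2.379 e^(−0.973×1.16)
= 18.17 × (0.6963 − 0.3235) + 2.379 × 0.3235 = 7.546 mg/L.
DO = 8.70 − 7.546 = 1.154 mg/L.

DO ≈ 1.15 mg/L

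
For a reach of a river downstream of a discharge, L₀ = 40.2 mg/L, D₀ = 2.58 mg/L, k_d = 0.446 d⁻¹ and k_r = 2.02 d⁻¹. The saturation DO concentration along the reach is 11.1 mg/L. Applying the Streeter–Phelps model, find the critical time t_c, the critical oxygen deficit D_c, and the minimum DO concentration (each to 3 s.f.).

t_c = [1/(k_r−k_d)] ln[(k_r/k_d)(1 − D₀(k_r−k_d)/(k_d L₀))]
= [1/(2.02−0.446)] ln[(2.02/0.446)(1 − 2.58×1.574/(0.446×40.2))]
= (1/1.574) ln[4.529 × 0.7735] = 0.6353 × ln(3.503) = 0.6353 × 1.254 = 0.7965 d.
L(t_c) = L₀ e^(−k_d t_c) = 40.2 × 0.7010 = 28.18 mg/L, and at the critical point k_r D_c = k_d L, so D_c = (0.446/2.02) × 28.18 = 6.222 mg/L.
Minimum DO = C_s − D_c = 11.1 − 6.222 = 4.878 mg/L.

t_c ≈ 0.797 d; D_c ≈ 6.22 mg/L; min DO ≈ 4.88 mg/L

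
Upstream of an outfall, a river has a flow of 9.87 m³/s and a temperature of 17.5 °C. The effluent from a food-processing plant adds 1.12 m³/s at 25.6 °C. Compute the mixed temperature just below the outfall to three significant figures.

18.3 °C

Flow-weighted mixing: C = (Q_r C_r + Q_w C_w)/(Q_r + Q_w)
= (9.87×17.5 + 1.12×25.6)/(9.87 + 1.12) = 201.4/10.99 = 18.33 °C.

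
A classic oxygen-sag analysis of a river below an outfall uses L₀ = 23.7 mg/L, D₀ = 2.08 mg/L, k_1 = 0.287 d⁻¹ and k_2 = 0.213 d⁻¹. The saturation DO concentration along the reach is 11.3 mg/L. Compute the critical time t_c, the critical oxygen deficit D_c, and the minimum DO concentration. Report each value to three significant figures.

t_c ≈ 3.73 d; D_c ≈ 11.0 mg/L; min DO ≈ 0.343 mg/L

t_c = [1/(k_2−k_1)] ln[(k_2/k_1)(1 − D₀(k_2−k_1)/(k_1 L₀))]
= [1/(0.213−0.287)] ln[(0.213/0.287)(1 − 2.08×-0.07400/(0.287×23.7))]
= (1/-0.07400) ln[0.7422 × 1.023] = -13.51 × ln(0.7590) = -13.51 × -0.2758 = 3.727 d.
D_c = (k_1/k_2) L₀ e^(−k_1 t_c) = (0.287/0.213) × 23.7 × e^(−0.287×3.727) = 1.347 × 23.7 × 0.3431 = 10.96 mg/L.
Minimum DO = C_s − D_c = 11.3 − 10.96 = 0.3432 mg/L.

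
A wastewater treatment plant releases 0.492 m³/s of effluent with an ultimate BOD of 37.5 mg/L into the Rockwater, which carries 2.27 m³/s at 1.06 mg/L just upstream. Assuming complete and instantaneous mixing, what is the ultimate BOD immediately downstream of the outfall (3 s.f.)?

7.55 mg/L

Flow-weighted mixing: C = (Q_r C_r + Q_w C_w)/(Q_r + Q_w)
= (2.27×1.06 + 0.492×37.5)/(2.27 + 0.492) = 20.86/2.762 = 7.551 mg/L.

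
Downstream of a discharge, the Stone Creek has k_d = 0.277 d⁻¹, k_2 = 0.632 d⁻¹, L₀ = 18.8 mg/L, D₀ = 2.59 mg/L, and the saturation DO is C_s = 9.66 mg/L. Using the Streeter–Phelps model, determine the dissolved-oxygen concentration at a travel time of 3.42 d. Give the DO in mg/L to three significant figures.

k_d L₀/(k_2−k_d) = 0.277×18.8/(0.632−0.277) = 5.208/0.3550 = 14.67 mg/L.
e^(−k_d t) = e^(−0.277×3.420) = 0.3878; e^(−k_2 t) = e^(−0.632×3.420) = 0.1152.
D = 14.67 × (0.3878 − 0.1152) + 2.59 × 0.1152 = 3.999 + 0.2983 = 4.297 mg/L.
DO = C_s − D = 9.66 − 4.297 = 5.363 mg/L.

DO ≈ 5.36 mg/L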